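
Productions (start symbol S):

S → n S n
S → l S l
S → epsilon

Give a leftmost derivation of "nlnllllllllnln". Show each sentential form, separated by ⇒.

S⇒nSn⇒nlSln⇒nlnSnln⇒nlnlSlnln⇒nlnllSllnln⇒nlnlllSlllnln⇒nlnllllSllllnln⇒nlnllllllllnln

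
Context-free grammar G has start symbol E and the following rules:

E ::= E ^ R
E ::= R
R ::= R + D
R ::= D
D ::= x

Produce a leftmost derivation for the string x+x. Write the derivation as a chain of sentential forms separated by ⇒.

E ⇒ R ⇒ R+D ⇒ D+D ⇒ x+D ⇒ x+x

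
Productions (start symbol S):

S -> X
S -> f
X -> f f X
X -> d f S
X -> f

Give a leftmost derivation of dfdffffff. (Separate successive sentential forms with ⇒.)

S ⇒ X   [S -> X]
X ⇒ dfS   [X -> d f S]
dfS ⇒ dfX   [S -> X]
dfX ⇒ dfdfS   [X -> d f S]
dfdfS ⇒ dfdfX   [S -> X]
dfdfX ⇒ dfdfffX   [X -> f f X]
dfdfffX ⇒ dfdfffffX   [X -> f f X]
dfdfffffX ⇒ dfdffffff   [X -> f]

S⇒X⇒dfS⇒dfX⇒dfdfS⇒dfdfX⇒dfdfffX⇒dfdfffffX⇒dfdffffff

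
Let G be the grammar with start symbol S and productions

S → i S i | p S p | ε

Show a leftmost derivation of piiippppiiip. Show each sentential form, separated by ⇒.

S⇒pSp⇒piSip⇒piiSiip⇒piiiSiiip⇒piiipSpiiip⇒piiippSppiiip⇒piiippppiiip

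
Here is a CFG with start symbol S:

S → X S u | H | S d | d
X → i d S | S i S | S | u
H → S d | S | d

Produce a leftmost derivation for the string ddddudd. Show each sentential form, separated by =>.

S => Sd   [S → S d]
Sd => Hd   [S → H]
Hd => Sdd   [H → S d]
Sdd => XSudd   [S → X S u]
XSudd => SSudd   [X → S]
SSudd => SdSudd   [S → S d]
SdSudd => ddSudd   [S → d]
ddSudd => ddSdudd   [S → S d]
ddSdudd => ddddudd   [S → d]

S=>Sd=>Hd=>Sdd=>XSudd=>SSudd=>SdSudd=>ddSudd=>ddSdudd=>ddddudd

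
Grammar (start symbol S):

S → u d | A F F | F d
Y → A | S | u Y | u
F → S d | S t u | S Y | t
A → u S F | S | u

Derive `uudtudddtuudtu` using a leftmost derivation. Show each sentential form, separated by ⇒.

S ⇒ AFF ⇒ uSFFF ⇒ uudFFF ⇒ uudtFF ⇒ uudtStuF ⇒ uudtFdtuF ⇒ uudtSddtuF ⇒ uudtudddtuF ⇒ uudtudddtuStu ⇒ uudtudddtuudtu

S ⇒ AFF   [S → A F F]
AFF ⇒ uSFFF   [A → u S F]
uSFFF ⇒ uudFFF   [S → u d]
uudFFF ⇒ uudtFF   [F → t]
uudtFF ⇒ uudtStuF   [F → S t u]
uudtStuF ⇒ uudtFdtuF   [S → F d]
uudtFdtuF ⇒ uudtSddtuF   [F → S d]
uudtSddtuF ⇒ uudtudddtuF   [S → u d]
uudtudddtuF ⇒ uudtudddtuStu   [F → S t u]
uudtudddtuStu ⇒ uudtudddtuudtu   [S → u d]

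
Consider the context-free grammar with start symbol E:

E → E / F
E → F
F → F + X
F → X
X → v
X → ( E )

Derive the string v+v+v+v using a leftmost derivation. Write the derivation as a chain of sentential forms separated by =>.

E=>F=>F+X=>F+X+X=>F+X+X+X=>X+X+X+X=>v+X+X+X=>v+v+X+X=>v+v+v+X=>v+v+v+v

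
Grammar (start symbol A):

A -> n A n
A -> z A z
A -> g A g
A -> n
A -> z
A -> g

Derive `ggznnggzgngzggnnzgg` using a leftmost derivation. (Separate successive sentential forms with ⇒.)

A ⇒ gAg ⇒ ggAgg ⇒ ggzAzgg ⇒ ggznAnzgg ⇒ ggznnAnnzgg ⇒ ggznngAgnnzgg ⇒ ggznnggAggnnzgg ⇒ ggznnggzAzggnnzgg ⇒ ggznnggzgAgzggnnzgg ⇒ ggznnggzgngzggnnzgg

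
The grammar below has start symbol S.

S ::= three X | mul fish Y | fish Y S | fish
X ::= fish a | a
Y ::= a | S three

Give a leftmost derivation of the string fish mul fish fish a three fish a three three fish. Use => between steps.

S => fish Y S   [S ::= fish Y S]
fish Y S => fish S three S   [Y ::= S three]
fish S three S => fish mul fish Y three S   [S ::= mul fish Y]
fish mul fish Y three S => fish mul fish S three three S   [Y ::= S three]
fish mul fish S three three S => fish mul fish fish Y S three three S   [S ::= fish Y S]
fish mul fish fish Y S three three S => fish mul fish fish a S three three S   [Y ::= a]
fish mul fish fish a S three three S => fish mul fish fish a three X three three S   [S ::= three X]
fish mul fish fish a three X three three S => fish mul fish fish a three fish a three three S   [X ::= fish a]
fish mul fish fish a three fish a three three S => fish mul fish fish a three fish a three three fish   [S ::= fish]

S => fish Y S => fish S three S => fish mul fish Y three S => fish mul fish S three three S => fish mul fish fish Y S three three S => fish mul fish fish a S three three S => fish mul fish fish a three X three three S => fish mul fish fish a three fish a three three S => fish mul fish fish a three fish a three three fish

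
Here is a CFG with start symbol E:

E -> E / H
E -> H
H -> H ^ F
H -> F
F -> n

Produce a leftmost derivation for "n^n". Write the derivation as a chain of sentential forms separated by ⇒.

E ⇒ H   [E -> H]
H ⇒ H^F   [H -> H ^ F]
H^F ⇒ F^F   [H -> F]
F^F ⇒ n^F   [F -> n]
n^F ⇒ n^n   [F -> n]

E⇒H⇒H^F⇒F^F⇒n^F⇒n^n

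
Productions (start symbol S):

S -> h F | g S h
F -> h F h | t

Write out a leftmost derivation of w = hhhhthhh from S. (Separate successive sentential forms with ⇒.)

S ⇒ hF   [S -> h F]
hF ⇒ hhFh   [F -> h F h]
hhFh ⇒ hhhFhh   [F -> h F h]
hhhFhh ⇒ hhhhFhhh   [F -> h F h]
hhhhFhhh ⇒ hhhhthhh   [F -> t]

S ⇒ hF ⇒ hhFh ⇒ hhhFhh ⇒ hhhhFhhh ⇒ hhhhthhh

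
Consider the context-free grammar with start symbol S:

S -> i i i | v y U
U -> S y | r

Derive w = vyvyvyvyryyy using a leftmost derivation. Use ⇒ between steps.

S ⇒ vyU ⇒ vySy ⇒ vyvyUy ⇒ vyvySyy ⇒ vyvyvyUyy ⇒ vyvyvySyyy ⇒ vyvyvyvyUyyy ⇒ vyvyvyvyryyy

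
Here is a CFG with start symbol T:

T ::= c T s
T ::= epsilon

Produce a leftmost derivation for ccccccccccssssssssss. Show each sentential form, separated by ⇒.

T ⇒ cTs ⇒ ccTss ⇒ cccTsss ⇒ ccccTssss ⇒ cccccTsssss ⇒ ccccccTssssss ⇒ cccccccTsssssss ⇒ ccccccccTssssssss ⇒ cccccccccTsssssssss ⇒ ccccccccccTssssssssss ⇒ ccccccccccssssssssss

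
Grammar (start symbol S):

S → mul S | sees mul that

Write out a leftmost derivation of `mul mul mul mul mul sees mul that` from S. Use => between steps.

S => mul S   [S → mul S]
mul S => mul mul S   [S → mul S]
mul mul S => mul mul mul S   [S → mul S]
mul mul mul S => mul mul mul mul S   [S → mul S]
mul mul mul mul S => mul mul mul mul mul S   [S → mul S]
mul mul mul mul mul S => mul mul mul mul mul sees mul that   [S → sees mul that]

S => mul S => mul mul S => mul mul mul S => mul mul mul mul S => mul mul mul mul mul S => mul mul mul mul mul sees mul that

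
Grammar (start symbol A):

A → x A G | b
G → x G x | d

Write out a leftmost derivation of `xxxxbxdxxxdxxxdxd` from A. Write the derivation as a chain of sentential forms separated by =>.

A => xAG => xxAGG => xxxAGGG => xxxxAGGGG => xxxxbGGGG => xxxxbxGxGGG => xxxxbxdxGGG => xxxxbxdxxGxGG => xxxxbxdxxxGxxGG => xxxxbxdxxxdxxGG => xxxxbxdxxxdxxxGxG => xxxxbxdxxxdxxxdxG => xxxxbxdxxxdxxxdxd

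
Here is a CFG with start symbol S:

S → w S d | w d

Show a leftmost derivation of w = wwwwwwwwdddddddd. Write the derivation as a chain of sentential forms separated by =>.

S => wSd => wwSdd => wwwSddd => wwwwSdddd => wwwwwSddddd => wwwwwwSdddddd => wwwwwwwSddddddd => wwwwwwwwdddddddd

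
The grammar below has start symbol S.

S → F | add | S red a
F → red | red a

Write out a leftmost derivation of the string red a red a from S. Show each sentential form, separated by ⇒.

S ⇒ S red a   [S → S red a]
S red a ⇒ F red a   [S → F]
F red a ⇒ red a red a   [F → red a]

S ⇒ S red a ⇒ F red a ⇒ red a red a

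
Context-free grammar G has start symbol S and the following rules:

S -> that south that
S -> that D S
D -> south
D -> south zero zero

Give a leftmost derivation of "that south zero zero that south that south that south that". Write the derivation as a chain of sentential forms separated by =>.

S => that D S   [S -> that D S]
that D S => that south zero zero S   [D -> south zero zero]
that south zero zero S => that south zero zero that D S   [S -> that D S]
that south zero zero that D S => that south zero zero that south S   [D -> south]
that south zero zero that south S => that south zero zero that south that D S   [S -> that D S]
that south zero zero that south that D S => that south zero zero that south that south S   [D -> south]
that south zero zero that south that south S => that south zero zero that south that south that south that   [S -> that south that]

S => that D S => that south zero zero S => that south zero zero that D S => that south zero zero that south S => that south zero zero that south that D S => that south zero zero that south that south S => that south zero zero that south that south that south that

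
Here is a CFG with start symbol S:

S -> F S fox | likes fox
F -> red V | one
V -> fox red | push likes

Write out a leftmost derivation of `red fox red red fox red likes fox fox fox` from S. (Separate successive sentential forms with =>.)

S => F S fox => red V S fox => red fox red S fox => red fox red F S fox fox => red fox red red V S fox fox => red fox red red fox red S fox fox => red fox red red fox red likes fox fox fox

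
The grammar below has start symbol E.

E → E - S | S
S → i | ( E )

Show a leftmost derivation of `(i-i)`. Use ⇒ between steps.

E ⇒ S   [E → S]
S ⇒ (E)   [S → ( E )]
(E) ⇒ (E-S)   [E → E - S]
(E-S) ⇒ (S-S)   [E → S]
(S-S) ⇒ (i-S)   [S → i]
(i-S) ⇒ (i-i)   [S → i]

E ⇒ S ⇒ (E) ⇒ (E-S) ⇒ (S-S) ⇒ (i-S) ⇒ (i-i)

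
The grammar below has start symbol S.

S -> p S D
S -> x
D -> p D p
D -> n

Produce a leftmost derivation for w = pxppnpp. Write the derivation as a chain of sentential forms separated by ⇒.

S ⇒ pSD ⇒ pxD ⇒ pxpDp ⇒ pxppDpp ⇒ pxppnpp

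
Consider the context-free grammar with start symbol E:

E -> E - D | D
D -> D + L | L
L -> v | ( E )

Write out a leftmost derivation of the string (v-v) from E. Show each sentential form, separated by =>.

E => D   [E -> D]
D => L   [D -> L]
L => (E)   [L -> ( E )]
(E) => (E-D)   [E -> E - D]
(E-D) => (D-D)   [E -> D]
(D-D) => (L-D)   [D -> L]
(L-D) => (v-D)   [L -> v]
(v-D) => (v-L)   [D -> L]
(v-L) => (v-v)   [L -> v]

E => D => L => (E) => (E-D) => (D-D) => (L-D) => (v-D) => (v-L) => (v-v)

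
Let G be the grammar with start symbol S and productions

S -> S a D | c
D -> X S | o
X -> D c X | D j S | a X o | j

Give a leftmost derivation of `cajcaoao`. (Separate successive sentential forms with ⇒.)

S ⇒ SaD ⇒ caD ⇒ caXS ⇒ cajS ⇒ cajSaD ⇒ cajSaDaD ⇒ cajcaDaD ⇒ cajcaoaD ⇒ cajcaoao

S ⇒ SaD   [S -> S a D]
SaD ⇒ caD   [S -> c]
caD ⇒ caXS   [D -> X S]
caXS ⇒ cajS   [X -> j]
cajS ⇒ cajSaD   [S -> S a D]
cajSaD ⇒ cajSaDaD   [S -> S a D]
cajSaDaD ⇒ cajcaDaD   [S -> c]
cajcaDaD ⇒ cajcaoaD   [D -> o]
cajcaoaD ⇒ cajcaoao   [D -> o]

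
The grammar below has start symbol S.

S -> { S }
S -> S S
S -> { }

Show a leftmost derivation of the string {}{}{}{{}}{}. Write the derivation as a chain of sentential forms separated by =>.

S => SS   [S -> S S]
SS => {}S   [S -> { }]
{}S => {}SS   [S -> S S]
{}SS => {}SSS   [S -> S S]
{}SSS => {}SSSS   [S -> S S]
{}SSSS => {}{}SSS   [S -> { }]
{}{}SSS => {}{}{}SS   [S -> { }]
{}{}{}SS => {}{}{}{S}S   [S -> { S }]
{}{}{}{S}S => {}{}{}{{}}S   [S -> { }]
{}{}{}{{}}S => {}{}{}{{}}{}   [S -> { }]

S => SS => {}S => {}SS => {}SSS => {}SSSS => {}{}SSS => {}{}{}SS => {}{}{}{S}S => {}{}{}{{}}S => {}{}{}{{}}{}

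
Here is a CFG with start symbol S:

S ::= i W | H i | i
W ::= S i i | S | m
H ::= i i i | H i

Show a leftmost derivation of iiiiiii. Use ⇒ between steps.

S ⇒ iW ⇒ iS ⇒ iHi ⇒ iHii ⇒ iHiii ⇒ iiiiiii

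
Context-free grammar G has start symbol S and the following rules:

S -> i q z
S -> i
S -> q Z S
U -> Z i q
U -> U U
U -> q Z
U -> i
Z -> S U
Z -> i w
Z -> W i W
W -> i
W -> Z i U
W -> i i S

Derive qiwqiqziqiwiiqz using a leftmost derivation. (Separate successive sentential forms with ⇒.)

S ⇒ qZS ⇒ qiwS ⇒ qiwqZS ⇒ qiwqSUS ⇒ qiwqiqzUS ⇒ qiwqiqzUUS ⇒ qiwqiqzUUUS ⇒ qiwqiqziUUS ⇒ qiwqiqziqZUS ⇒ qiwqiqziqiwUS ⇒ qiwqiqziqiwiS ⇒ qiwqiqziqiwiiqz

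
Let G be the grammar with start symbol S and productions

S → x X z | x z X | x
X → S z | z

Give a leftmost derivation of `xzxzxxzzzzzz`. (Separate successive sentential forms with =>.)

S => xzX => xzSz => xzxzXz => xzxzSzz => xzxzxXzzz => xzxzxSzzzz => xzxzxxXzzzzz => xzxzxxzzzzzz

S => xzX   [S → x z X]
xzX => xzSz   [X → S z]
xzSz => xzxzXz   [S → x z X]
xzxzXz => xzxzSzz   [X → S z]
xzxzSzz => xzxzxXzzz   [S → x X z]
xzxzxXzzz => xzxzxSzzzz   [X → S z]
xzxzxSzzzz => xzxzxxXzzzzz   [S → x X z]
xzxzxxXzzzzz => xzxzxxzzzzzz   [X → z]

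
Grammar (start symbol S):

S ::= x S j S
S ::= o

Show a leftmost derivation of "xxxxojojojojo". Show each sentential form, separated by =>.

S => xSjS   [S ::= x S j S]
xSjS => xxSjSjS   [S ::= x S j S]
xxSjSjS => xxxSjSjSjS   [S ::= x S j S]
xxxSjSjSjS => xxxxSjSjSjSjS   [S ::= x S j S]
xxxxSjSjSjSjS => xxxxojSjSjSjS   [S ::= o]
xxxxojSjSjSjS => xxxxojojSjSjS   [S ::= o]
xxxxojojSjSjS => xxxxojojojSjS   [S ::= o]
xxxxojojojSjS => xxxxojojojojS   [S ::= o]
xxxxojojojojS => xxxxojojojojo   [S ::= o]

S => xSjS => xxSjSjS => xxxSjSjSjS => xxxxSjSjSjSjS => xxxxojSjSjSjS => xxxxojojSjSjS => xxxxojojojSjS => xxxxojojojojS => xxxxojojojojo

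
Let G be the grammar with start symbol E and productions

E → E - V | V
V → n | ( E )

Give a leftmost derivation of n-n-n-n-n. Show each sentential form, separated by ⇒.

E⇒E-V⇒E-V-V⇒E-V-V-V⇒E-V-V-V-V⇒V-V-V-V-V⇒n-V-V-V-V⇒n-n-V-V-V⇒n-n-n-V-V⇒n-n-n-n-V⇒n-n-n-n-n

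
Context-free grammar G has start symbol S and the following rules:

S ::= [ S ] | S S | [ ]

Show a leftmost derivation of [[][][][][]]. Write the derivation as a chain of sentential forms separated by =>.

S => [S] => [SS] => [SSS] => [SSSS] => [SSSSS] => [[]SSSS] => [[][]SSS] => [[][][]SS] => [[][][][]S] => [[][][][][]]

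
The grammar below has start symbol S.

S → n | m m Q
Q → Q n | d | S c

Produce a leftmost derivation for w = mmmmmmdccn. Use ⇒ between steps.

S⇒mmQ⇒mmQn⇒mmScn⇒mmmmQcn⇒mmmmSccn⇒mmmmmmQccn⇒mmmmmmdccn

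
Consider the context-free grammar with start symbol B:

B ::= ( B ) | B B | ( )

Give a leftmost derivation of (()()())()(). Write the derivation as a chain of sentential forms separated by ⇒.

B ⇒ BB ⇒ BBB ⇒ (B)BB ⇒ (BB)BB ⇒ (BBB)BB ⇒ (()BB)BB ⇒ (()()B)BB ⇒ (()()())BB ⇒ (()()())()B ⇒ (()()())()()

B ⇒ BB   [B ::= B B]
BB ⇒ BBB   [B ::= B B]
BBB ⇒ (B)BB   [B ::= ( B )]
(B)BB ⇒ (BB)BB   [B ::= B B]
(BB)BB ⇒ (BBB)BB   [B ::= B B]
(BBB)BB ⇒ (()BB)BB   [B ::= ( )]
(()BB)BB ⇒ (()()B)BB   [B ::= ( )]
(()()B)BB ⇒ (()()())BB   [B ::= ( )]
(()()())BB ⇒ (()()())()B   [B ::= ( )]
(()()())()B ⇒ (()()())()()   [B ::= ( )]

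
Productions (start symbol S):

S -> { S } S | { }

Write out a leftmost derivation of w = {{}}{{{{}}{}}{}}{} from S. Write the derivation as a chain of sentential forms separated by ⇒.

S ⇒ {S}S ⇒ {{}}S ⇒ {{}}{S}S ⇒ {{}}{{S}S}S ⇒ {{}}{{{S}S}S}S ⇒ {{}}{{{{}}S}S}S ⇒ {{}}{{{{}}{}}S}S ⇒ {{}}{{{{}}{}}{}}S ⇒ {{}}{{{{}}{}}{}}{}

S ⇒ {S}S   [S -> { S } S]
{S}S ⇒ {{}}S   [S -> { }]
{{}}S ⇒ {{}}{S}S   [S -> { S } S]
{{}}{S}S ⇒ {{}}{{S}S}S   [S -> { S } S]
{{}}{{S}S}S ⇒ {{}}{{{S}S}S}S   [S -> { S } S]
{{}}{{{S}S}S}S ⇒ {{}}{{{{}}S}S}S   [S -> { }]
{{}}{{{{}}S}S}S ⇒ {{}}{{{{}}{}}S}S   [S -> { }]
{{}}{{{{}}{}}S}S ⇒ {{}}{{{{}}{}}{}}S   [S -> { }]
{{}}{{{{}}{}}{}}S ⇒ {{}}{{{{}}{}}{}}{}   [S -> { }]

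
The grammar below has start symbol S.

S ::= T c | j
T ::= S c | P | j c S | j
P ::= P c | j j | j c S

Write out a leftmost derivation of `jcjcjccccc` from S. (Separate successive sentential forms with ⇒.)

S ⇒ Tc   [S ::= T c]
Tc ⇒ jcSc   [T ::= j c S]
jcSc ⇒ jcTcc   [S ::= T c]
jcTcc ⇒ jcPcc   [T ::= P]
jcPcc ⇒ jcPccc   [P ::= P c]
jcPccc ⇒ jcPcccc   [P ::= P c]
jcPcccc ⇒ jcPccccc   [P ::= P c]
jcPccccc ⇒ jcjcSccccc   [P ::= j c S]
jcjcSccccc ⇒ jcjcjccccc   [S ::= j]

S ⇒ Tc ⇒ jcSc ⇒ jcTcc ⇒ jcPcc ⇒ jcPccc ⇒ jcPcccc ⇒ jcPccccc ⇒ jcjcSccccc ⇒ jcjcjccccc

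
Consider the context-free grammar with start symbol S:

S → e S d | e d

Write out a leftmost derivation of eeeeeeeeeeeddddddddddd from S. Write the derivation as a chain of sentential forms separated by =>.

S => eSd   [S → e S d]
eSd => eeSdd   [S → e S d]
eeSdd => eeeSddd   [S → e S d]
eeeSddd => eeeeSdddd   [S → e S d]
eeeeSdddd => eeeeeSddddd   [S → e S d]
eeeeeSddddd => eeeeeeSdddddd   [S → e S d]
eeeeeeSdddddd => eeeeeeeSddddddd   [S → e S d]
eeeeeeeSddddddd => eeeeeeeeSdddddddd   [S → e S d]
eeeeeeeeSdddddddd => eeeeeeeeeSddddddddd   [S → e S d]
eeeeeeeeeSddddddddd => eeeeeeeeeeSdddddddddd   [S → e S d]
eeeeeeeeeeSdddddddddd => eeeeeeeeeeeddddddddddd   [S → e d]

S => eSd => eeSdd => eeeSddd => eeeeSdddd => eeeeeSddddd => eeeeeeSdddddd => eeeeeeeSddddddd => eeeeeeeeSdddddddd => eeeeeeeeeSddddddddd => eeeeeeeeeeSdddddddddd => eeeeeeeeeeeddddddddddd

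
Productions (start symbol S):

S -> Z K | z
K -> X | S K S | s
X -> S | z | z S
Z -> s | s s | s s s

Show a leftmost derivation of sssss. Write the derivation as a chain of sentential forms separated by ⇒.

S ⇒ ZK ⇒ sssK ⇒ sssX ⇒ sssS ⇒ sssZK ⇒ ssssK ⇒ sssss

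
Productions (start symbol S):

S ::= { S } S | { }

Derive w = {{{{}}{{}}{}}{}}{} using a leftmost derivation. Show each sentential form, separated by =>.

S=>{S}S=>{{S}S}S=>{{{S}S}S}S=>{{{{}}S}S}S=>{{{{}}{S}S}S}S=>{{{{}}{{}}S}S}S=>{{{{}}{{}}{}}S}S=>{{{{}}{{}}{}}{}}S=>{{{{}}{{}}{}}{}}{}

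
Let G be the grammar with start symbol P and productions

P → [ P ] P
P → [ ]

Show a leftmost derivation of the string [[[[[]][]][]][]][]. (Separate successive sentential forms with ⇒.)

P⇒[P]P⇒[[P]P]P⇒[[[P]P]P]P⇒[[[[P]P]P]P]P⇒[[[[[]]P]P]P]P⇒[[[[[]][]]P]P]P⇒[[[[[]][]][]]P]P⇒[[[[[]][]][]][]]P⇒[[[[[]][]][]][]][]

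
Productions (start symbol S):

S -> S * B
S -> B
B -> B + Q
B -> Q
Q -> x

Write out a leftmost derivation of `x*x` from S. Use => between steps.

S => S*B => B*B => Q*B => x*B => x*Q => x*x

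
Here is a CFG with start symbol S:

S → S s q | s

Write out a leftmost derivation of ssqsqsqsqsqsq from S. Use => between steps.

S => Ssq => Ssqsq => Ssqsqsq => Ssqsqsqsq => Ssqsqsqsqsq => Ssqsqsqsqsqsq => ssqsqsqsqsqsq

S => Ssq   [S → S s q]
Ssq => Ssqsq   [S → S s q]
Ssqsq => Ssqsqsq   [S → S s q]
Ssqsqsq => Ssqsqsqsq   [S → S s q]
Ssqsqsqsq => Ssqsqsqsqsq   [S → S s q]
Ssqsqsqsqsq => Ssqsqsqsqsqsq   [S → S s q]
Ssqsqsqsqsqsq => ssqsqsqsqsqsq   [S → s]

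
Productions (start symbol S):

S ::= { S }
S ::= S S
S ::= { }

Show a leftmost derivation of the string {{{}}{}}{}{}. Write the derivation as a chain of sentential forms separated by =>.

S => SS   [S ::= S S]
SS => SSS   [S ::= S S]
SSS => {S}SS   [S ::= { S }]
{S}SS => {SS}SS   [S ::= S S]
{SS}SS => {{S}S}SS   [S ::= { S }]
{{S}S}SS => {{{}}S}SS   [S ::= { }]
{{{}}S}SS => {{{}}{}}SS   [S ::= { }]
{{{}}{}}SS => {{{}}{}}{}S   [S ::= { }]
{{{}}{}}{}S => {{{}}{}}{}{}   [S ::= { }]

S => SS => SSS => {S}SS => {SS}SS => {{S}S}SS => {{{}}S}SS => {{{}}{}}SS => {{{}}{}}{}S => {{{}}{}}{}{}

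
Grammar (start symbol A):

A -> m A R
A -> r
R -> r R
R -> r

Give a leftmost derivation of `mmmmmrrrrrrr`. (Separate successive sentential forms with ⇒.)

A ⇒ mAR ⇒ mmARR ⇒ mmmARRR ⇒ mmmmARRRR ⇒ mmmmmARRRRR ⇒ mmmmmrRRRRR ⇒ mmmmmrrRRRRR ⇒ mmmmmrrrRRRR ⇒ mmmmmrrrrRRR ⇒ mmmmmrrrrrRR ⇒ mmmmmrrrrrrR ⇒ mmmmmrrrrrrr

A ⇒ mAR   [A -> m A R]
mAR ⇒ mmARR   [A -> m A R]
mmARR ⇒ mmmARRR   [A -> m A R]
mmmARRR ⇒ mmmmARRRR   [A -> m A R]
mmmmARRRR ⇒ mmmmmARRRRR   [A -> m A R]
mmmmmARRRRR ⇒ mmmmmrRRRRR   [A -> r]
mmmmmrRRRRR ⇒ mmmmmrrRRRRR   [R -> r R]
mmmmmrrRRRRR ⇒ mmmmmrrrRRRR   [R -> r]
mmmmmrrrRRRR ⇒ mmmmmrrrrRRR   [R -> r]
mmmmmrrrrRRR ⇒ mmmmmrrrrrRR   [R -> r]
mmmmmrrrrrRR ⇒ mmmmmrrrrrrR   [R -> r]
mmmmmrrrrrrR ⇒ mmmmmrrrrrrr   [R -> r]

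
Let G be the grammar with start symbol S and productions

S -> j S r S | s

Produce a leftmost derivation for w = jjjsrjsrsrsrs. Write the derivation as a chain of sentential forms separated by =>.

S => jSrS => jjSrSrS => jjjSrSrSrS => jjjsrSrSrS => jjjsrjSrSrSrS => jjjsrjsrSrSrS => jjjsrjsrsrSrS => jjjsrjsrsrsrS => jjjsrjsrsrsrs

S => jSrS   [S -> j S r S]
jSrS => jjSrSrS   [S -> j S r S]
jjSrSrS => jjjSrSrSrS   [S -> j S r S]
jjjSrSrSrS => jjjsrSrSrS   [S -> s]
jjjsrSrSrS => jjjsrjSrSrSrS   [S -> j S r S]
jjjsrjSrSrSrS => jjjsrjsrSrSrS   [S -> s]
jjjsrjsrSrSrS => jjjsrjsrsrSrS   [S -> s]
jjjsrjsrsrSrS => jjjsrjsrsrsrS   [S -> s]
jjjsrjsrsrsrS => jjjsrjsrsrsrs   [S -> s]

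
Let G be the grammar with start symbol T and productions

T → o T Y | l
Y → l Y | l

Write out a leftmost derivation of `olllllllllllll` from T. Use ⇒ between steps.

T ⇒ oTY ⇒ olY ⇒ ollY ⇒ olllY ⇒ ollllY ⇒ olllllY ⇒ ollllllY ⇒ olllllllY ⇒ ollllllllY ⇒ olllllllllY ⇒ ollllllllllY ⇒ olllllllllllY ⇒ ollllllllllllY ⇒ olllllllllllll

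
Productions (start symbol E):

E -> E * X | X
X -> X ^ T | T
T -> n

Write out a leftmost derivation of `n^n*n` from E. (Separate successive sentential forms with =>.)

E => E*X => X*X => X^T*X => T^T*X => n^T*X => n^n*X => n^n*T => n^n*n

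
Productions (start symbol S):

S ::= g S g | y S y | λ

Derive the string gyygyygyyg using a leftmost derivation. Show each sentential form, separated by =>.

S => gSg   [S ::= g S g]
gSg => gySyg   [S ::= y S y]
gySyg => gyySyyg   [S ::= y S y]
gyySyyg => gyygSgyyg   [S ::= g S g]
gyygSgyyg => gyygySygyyg   [S ::= y S y]
gyygySygyyg => gyygyygyyg   [S ::= λ]

S => gSg => gySyg => gyySyyg => gyygSgyyg => gyygySygyyg => gyygyygyyg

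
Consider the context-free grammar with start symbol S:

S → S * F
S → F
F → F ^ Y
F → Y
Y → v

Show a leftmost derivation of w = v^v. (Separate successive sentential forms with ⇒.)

S ⇒ F ⇒ F^Y ⇒ Y^Y ⇒ v^Y ⇒ v^v

S ⇒ F   [S → F]
F ⇒ F^Y   [F → F ^ Y]
F^Y ⇒ Y^Y   [F → Y]
Y^Y ⇒ v^Y   [Y → v]
v^Y ⇒ v^v   [Y → v]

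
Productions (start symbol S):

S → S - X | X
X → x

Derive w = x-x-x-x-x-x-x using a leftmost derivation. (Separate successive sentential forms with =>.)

S => S-X => S-X-X => S-X-X-X => S-X-X-X-X => S-X-X-X-X-X => S-X-X-X-X-X-X => X-X-X-X-X-X-X => x-X-X-X-X-X-X => x-x-X-X-X-X-X => x-x-x-X-X-X-X => x-x-x-x-X-X-X => x-x-x-x-x-X-X => x-x-x-x-x-x-X => x-x-x-x-x-x-x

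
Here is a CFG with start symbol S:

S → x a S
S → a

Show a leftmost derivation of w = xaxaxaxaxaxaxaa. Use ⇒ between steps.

S⇒xaS⇒xaxaS⇒xaxaxaS⇒xaxaxaxaS⇒xaxaxaxaxaS⇒xaxaxaxaxaxaS⇒xaxaxaxaxaxaxaS⇒xaxaxaxaxaxaxaa

S ⇒ xaS   [S → x a S]
xaS ⇒ xaxaS   [S → x a S]
xaxaS ⇒ xaxaxaS   [S → x a S]
xaxaxaS ⇒ xaxaxaxaS   [S → x a S]
xaxaxaxaS ⇒ xaxaxaxaxaS   [S → x a S]
xaxaxaxaxaS ⇒ xaxaxaxaxaxaS   [S → x a S]
xaxaxaxaxaxaS ⇒ xaxaxaxaxaxaxaS   [S → x a S]
xaxaxaxaxaxaxaS ⇒ xaxaxaxaxaxaxaa   [S → a]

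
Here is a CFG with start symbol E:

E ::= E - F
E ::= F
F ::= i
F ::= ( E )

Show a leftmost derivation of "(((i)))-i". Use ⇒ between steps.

E ⇒ E-F ⇒ F-F ⇒ (E)-F ⇒ (F)-F ⇒ ((E))-F ⇒ ((F))-F ⇒ (((E)))-F ⇒ (((F)))-F ⇒ (((i)))-F ⇒ (((i)))-i

E ⇒ E-F   [E ::= E - F]
E-F ⇒ F-F   [E ::= F]
F-F ⇒ (E)-F   [F ::= ( E )]
(E)-F ⇒ (F)-F   [E ::= F]
(F)-F ⇒ ((E))-F   [F ::= ( E )]
((E))-F ⇒ ((F))-F   [E ::= F]
((F))-F ⇒ (((E)))-F   [F ::= ( E )]
(((E)))-F ⇒ (((F)))-F   [E ::= F]
(((F)))-F ⇒ (((i)))-F   [F ::= i]
(((i)))-F ⇒ (((i)))-i   [F ::= i]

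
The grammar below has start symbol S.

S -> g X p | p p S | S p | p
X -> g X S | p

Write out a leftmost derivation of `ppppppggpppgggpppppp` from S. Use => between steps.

S => ppS => ppppS => ppppppS => ppppppgXp => ppppppggXSp => ppppppggpSp => ppppppggpSpp => ppppppggpppSpp => ppppppggpppgXppp => ppppppggpppggXSppp => ppppppggpppgggXSSppp => ppppppggpppgggpSSppp => ppppppggpppgggppSppp => ppppppggpppgggpppppp

S => ppS   [S -> p p S]
ppS => ppppS   [S -> p p S]
ppppS => ppppppS   [S -> p p S]
ppppppS => ppppppgXp   [S -> g X p]
ppppppgXp => ppppppggXSp   [X -> g X S]
ppppppggXSp => ppppppggpSp   [X -> p]
ppppppggpSp => ppppppggpSpp   [S -> S p]
ppppppggpSpp => ppppppggpppSpp   [S -> p p S]
ppppppggpppSpp => ppppppggpppgXppp   [S -> g X p]
ppppppggpppgXppp => ppppppggpppggXSppp   [X -> g X S]
ppppppggpppggXSppp => ppppppggpppgggXSSppp   [X -> g X S]
ppppppggpppgggXSSppp => ppppppggpppgggpSSppp   [X -> p]
ppppppggpppgggpSSppp => ppppppggpppgggppSppp   [S -> p]
ppppppggpppgggppSppp => ppppppggpppgggpppppp   [S -> p]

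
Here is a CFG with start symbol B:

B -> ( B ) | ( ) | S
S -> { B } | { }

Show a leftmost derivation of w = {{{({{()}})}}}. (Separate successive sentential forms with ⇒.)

B⇒S⇒{B}⇒{S}⇒{{B}}⇒{{S}}⇒{{{B}}}⇒{{{(B)}}}⇒{{{(S)}}}⇒{{{({B})}}}⇒{{{({S})}}}⇒{{{({{B}})}}}⇒{{{({{()}})}}}

B ⇒ S   [B -> S]
S ⇒ {B}   [S -> { B }]
{B} ⇒ {S}   [B -> S]
{S} ⇒ {{B}}   [S -> { B }]
{{B}} ⇒ {{S}}   [B -> S]
{{S}} ⇒ {{{B}}}   [S -> { B }]
{{{B}}} ⇒ {{{(B)}}}   [B -> ( B )]
{{{(B)}}} ⇒ {{{(S)}}}   [B -> S]
{{{(S)}}} ⇒ {{{({B})}}}   [S -> { B }]
{{{({B})}}} ⇒ {{{({S})}}}   [B -> S]
{{{({S})}}} ⇒ {{{({{B}})}}}   [S -> { B }]
{{{({{B}})}}} ⇒ {{{({{()}})}}}   [B -> ( )]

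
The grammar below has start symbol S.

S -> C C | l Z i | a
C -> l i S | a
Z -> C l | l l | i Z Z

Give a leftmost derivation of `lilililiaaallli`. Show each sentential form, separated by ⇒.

S ⇒ lZi   [S -> l Z i]
lZi ⇒ liZZi   [Z -> i Z Z]
liZZi ⇒ liClZi   [Z -> C l]
liClZi ⇒ liliSlZi   [C -> l i S]
liliSlZi ⇒ liliCClZi   [S -> C C]
liliCClZi ⇒ lililiSClZi   [C -> l i S]
lililiSClZi ⇒ lililiCCClZi   [S -> C C]
lililiCCClZi ⇒ lilililiSCClZi   [C -> l i S]
lilililiSCClZi ⇒ lilililiaCClZi   [S -> a]
lilililiaCClZi ⇒ lilililiaaClZi   [C -> a]
lilililiaaClZi ⇒ lilililiaaalZi   [C -> a]
lilililiaaalZi ⇒ lilililiaaallli   [Z -> l l]

S ⇒ lZi ⇒ liZZi ⇒ liClZi ⇒ liliSlZi ⇒ liliCClZi ⇒ lililiSClZi ⇒ lililiCCClZi ⇒ lilililiSCClZi ⇒ lilililiaCClZi ⇒ lilililiaaClZi ⇒ lilililiaaalZi ⇒ lilililiaaallli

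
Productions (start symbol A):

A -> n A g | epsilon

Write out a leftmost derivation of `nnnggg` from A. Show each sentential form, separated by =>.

A => nAg => nnAgg => nnnAggg => nnnggg

A => nAg   [A -> n A g]
nAg => nnAgg   [A -> n A g]
nnAgg => nnnAggg   [A -> n A g]
nnnAggg => nnnggg   [A -> epsilon]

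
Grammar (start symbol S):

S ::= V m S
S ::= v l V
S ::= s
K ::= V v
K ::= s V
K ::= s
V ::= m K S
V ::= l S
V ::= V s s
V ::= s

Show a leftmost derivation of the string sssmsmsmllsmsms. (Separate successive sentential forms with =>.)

S => VmS   [S ::= V m S]
VmS => VssmS   [V ::= V s s]
VssmS => sssmS   [V ::= s]
sssmS => sssmVmS   [S ::= V m S]
sssmVmS => sssmsmS   [V ::= s]
sssmsmS => sssmsmVmS   [S ::= V m S]
sssmsmVmS => sssmsmsmS   [V ::= s]
sssmsmsmS => sssmsmsmVmS   [S ::= V m S]
sssmsmsmVmS => sssmsmsmlSmS   [V ::= l S]
sssmsmsmlSmS => sssmsmsmlVmSmS   [S ::= V m S]
sssmsmsmlVmSmS => sssmsmsmllSmSmS   [V ::= l S]
sssmsmsmllSmSmS => sssmsmsmllsmSmS   [S ::= s]
sssmsmsmllsmSmS => sssmsmsmllsmsmS   [S ::= s]
sssmsmsmllsmsmS => sssmsmsmllsmsms   [S ::= s]

S => VmS => VssmS => sssmS => sssmVmS => sssmsmS => sssmsmVmS => sssmsmsmS => sssmsmsmVmS => sssmsmsmlSmS => sssmsmsmlVmSmS => sssmsmsmllSmSmS => sssmsmsmllsmSmS => sssmsmsmllsmsmS => sssmsmsmllsmsms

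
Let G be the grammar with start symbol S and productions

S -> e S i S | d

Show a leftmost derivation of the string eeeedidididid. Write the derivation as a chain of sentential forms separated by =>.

S => eSiS   [S -> e S i S]
eSiS => eeSiSiS   [S -> e S i S]
eeSiSiS => eeeSiSiSiS   [S -> e S i S]
eeeSiSiSiS => eeeeSiSiSiSiS   [S -> e S i S]
eeeeSiSiSiSiS => eeeediSiSiSiS   [S -> d]
eeeediSiSiSiS => eeeedidiSiSiS   [S -> d]
eeeedidiSiSiS => eeeedididiSiS   [S -> d]
eeeedididiSiS => eeeedidididiS   [S -> d]
eeeedidididiS => eeeedidididid   [S -> d]

S=>eSiS=>eeSiSiS=>eeeSiSiSiS=>eeeeSiSiSiSiS=>eeeediSiSiSiS=>eeeedidiSiSiS=>eeeedididiSiS=>eeeedidididiS=>eeeedidididid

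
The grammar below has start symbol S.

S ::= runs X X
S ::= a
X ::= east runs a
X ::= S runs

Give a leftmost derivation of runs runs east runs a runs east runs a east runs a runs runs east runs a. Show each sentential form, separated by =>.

S => runs X X   [S ::= runs X X]
runs X X => runs S runs X   [X ::= S runs]
runs S runs X => runs runs X X runs X   [S ::= runs X X]
runs runs X X runs X => runs runs east runs a X runs X   [X ::= east runs a]
runs runs east runs a X runs X => runs runs east runs a S runs runs X   [X ::= S runs]
runs runs east runs a S runs runs X => runs runs east runs a runs X X runs runs X   [S ::= runs X X]
runs runs east runs a runs X X runs runs X => runs runs east runs a runs east runs a X runs runs X   [X ::= east runs a]
runs runs east runs a runs east runs a X runs runs X => runs runs east runs a runs east runs a east runs a runs runs X   [X ::= east runs a]
runs runs east runs a runs east runs a east runs a runs runs X => runs runs east runs a runs east runs a east runs a runs runs east runs a   [X ::= east runs a]

S => runs X X => runs S runs X => runs runs X X runs X => runs runs east runs a X runs X => runs runs east runs a S runs runs X => runs runs east runs a runs X X runs runs X => runs runs east runs a runs east runs a X runs runs X => runs runs east runs a runs east runs a east runs a runs runs X => runs runs east runs a runs east runs a east runs a runs runs east runs a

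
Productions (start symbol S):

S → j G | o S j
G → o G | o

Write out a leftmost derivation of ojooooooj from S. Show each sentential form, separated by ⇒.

S⇒oSj⇒ojGj⇒ojoGj⇒ojooGj⇒ojoooGj⇒ojooooGj⇒ojoooooGj⇒ojooooooj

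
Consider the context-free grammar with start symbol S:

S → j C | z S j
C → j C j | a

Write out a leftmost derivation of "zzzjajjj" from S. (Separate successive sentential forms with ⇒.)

S ⇒ zSj ⇒ zzSjj ⇒ zzzSjjj ⇒ zzzjCjjj ⇒ zzzjajjj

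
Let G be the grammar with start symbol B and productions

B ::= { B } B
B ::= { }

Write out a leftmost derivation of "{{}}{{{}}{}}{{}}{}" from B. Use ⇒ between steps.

B⇒{B}B⇒{{}}B⇒{{}}{B}B⇒{{}}{{B}B}B⇒{{}}{{{}}B}B⇒{{}}{{{}}{}}B⇒{{}}{{{}}{}}{B}B⇒{{}}{{{}}{}}{{}}B⇒{{}}{{{}}{}}{{}}{}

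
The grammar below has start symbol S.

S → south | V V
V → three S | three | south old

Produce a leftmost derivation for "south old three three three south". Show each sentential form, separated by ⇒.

S ⇒ V V ⇒ south old V ⇒ south old three S ⇒ south old three V V ⇒ south old three three V ⇒ south old three three three S ⇒ south old three three three south

S ⇒ V V   [S → V V]
V V ⇒ south old V   [V → south old]
south old V ⇒ south old three S   [V → three S]
south old three S ⇒ south old three V V   [S → V V]
south old three V V ⇒ south old three three V   [V → three]
south old three three V ⇒ south old three three three S   [V → three S]
south old three three three S ⇒ south old three three three south   [S → south]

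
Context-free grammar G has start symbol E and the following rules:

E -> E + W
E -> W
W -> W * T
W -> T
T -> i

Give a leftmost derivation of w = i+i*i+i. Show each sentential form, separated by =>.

E=>E+W=>E+W+W=>W+W+W=>T+W+W=>i+W+W=>i+W*T+W=>i+T*T+W=>i+i*T+W=>i+i*i+W=>i+i*i+T=>i+i*i+i

E => E+W   [E -> E + W]
E+W => E+W+W   [E -> E + W]
E+W+W => W+W+W   [E -> W]
W+W+W => T+W+W   [W -> T]
T+W+W => i+W+W   [T -> i]
i+W+W => i+W*T+W   [W -> W * T]
i+W*T+W => i+T*T+W   [W -> T]
i+T*T+W => i+i*T+W   [T -> i]
i+i*T+W => i+i*i+W   [T -> i]
i+i*i+W => i+i*i+T   [W -> T]
i+i*i+T => i+i*i+i   [T -> i]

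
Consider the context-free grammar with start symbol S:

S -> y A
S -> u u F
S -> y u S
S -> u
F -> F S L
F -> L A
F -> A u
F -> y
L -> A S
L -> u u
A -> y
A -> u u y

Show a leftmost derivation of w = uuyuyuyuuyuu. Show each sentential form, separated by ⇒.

S ⇒ uuF ⇒ uuFSL ⇒ uuAuSL ⇒ uuyuSL ⇒ uuyuyuSL ⇒ uuyuyuyAL ⇒ uuyuyuyuuyL ⇒ uuyuyuyuuyuu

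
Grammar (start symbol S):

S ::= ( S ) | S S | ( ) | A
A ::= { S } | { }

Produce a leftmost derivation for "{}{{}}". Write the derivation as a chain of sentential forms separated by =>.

S => SS => AS => {}S => {}A => {}{S} => {}{A} => {}{{}}

S => SS   [S ::= S S]
SS => AS   [S ::= A]
AS => {}S   [A ::= { }]
{}S => {}A   [S ::= A]
{}A => {}{S}   [A ::= { S }]
{}{S} => {}{A}   [S ::= A]
{}{A} => {}{{}}   [A ::= { }]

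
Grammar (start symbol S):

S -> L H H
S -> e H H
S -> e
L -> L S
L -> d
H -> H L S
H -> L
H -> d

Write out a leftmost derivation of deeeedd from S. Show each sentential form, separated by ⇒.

S⇒LHH⇒LSHH⇒LSSHH⇒LSSSHH⇒LSSSSHH⇒dSSSSHH⇒deSSSHH⇒deeSSHH⇒deeeSHH⇒deeeeHH⇒deeeedH⇒deeeedd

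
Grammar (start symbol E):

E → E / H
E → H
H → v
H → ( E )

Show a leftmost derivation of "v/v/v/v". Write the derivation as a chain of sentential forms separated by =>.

E=>E/H=>E/H/H=>E/H/H/H=>H/H/H/H=>v/H/H/H=>v/v/H/H=>v/v/v/H=>v/v/v/v

E => E/H   [E → E / H]
E/H => E/H/H   [E → E / H]
E/H/H => E/H/H/H   [E → E / H]
E/H/H/H => H/H/H/H   [E → H]
H/H/H/H => v/H/H/H   [H → v]
v/H/H/H => v/v/H/H   [H → v]
v/v/H/H => v/v/v/H   [H → v]
v/v/v/H => v/v/v/v   [H → v]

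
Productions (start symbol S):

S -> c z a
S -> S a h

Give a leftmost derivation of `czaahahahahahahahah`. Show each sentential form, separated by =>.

S=>Sah=>Sahah=>Sahahah=>Sahahahah=>Sahahahahah=>Sahahahahahah=>Sahahahahahahah=>Sahahahahahahahah=>czaahahahahahahahah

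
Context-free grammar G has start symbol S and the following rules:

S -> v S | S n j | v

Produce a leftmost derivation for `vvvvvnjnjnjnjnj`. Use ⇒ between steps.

S ⇒ vS   [S -> v S]
vS ⇒ vSnj   [S -> S n j]
vSnj ⇒ vSnjnj   [S -> S n j]
vSnjnj ⇒ vvSnjnj   [S -> v S]
vvSnjnj ⇒ vvSnjnjnj   [S -> S n j]
vvSnjnjnj ⇒ vvSnjnjnjnj   [S -> S n j]
vvSnjnjnjnj ⇒ vvSnjnjnjnjnj   [S -> S n j]
vvSnjnjnjnjnj ⇒ vvvSnjnjnjnjnj   [S -> v S]
vvvSnjnjnjnjnj ⇒ vvvvSnjnjnjnjnj   [S -> v S]
vvvvSnjnjnjnjnj ⇒ vvvvvnjnjnjnjnj   [S -> v]

S ⇒ vS ⇒ vSnj ⇒ vSnjnj ⇒ vvSnjnj ⇒ vvSnjnjnj ⇒ vvSnjnjnjnj ⇒ vvSnjnjnjnjnj ⇒ vvvSnjnjnjnjnj ⇒ vvvvSnjnjnjnjnj ⇒ vvvvvnjnjnjnjnj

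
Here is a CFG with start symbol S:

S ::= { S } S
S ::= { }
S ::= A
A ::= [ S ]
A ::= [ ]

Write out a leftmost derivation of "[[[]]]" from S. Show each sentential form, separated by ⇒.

S ⇒ A ⇒ [S] ⇒ [A] ⇒ [[S]] ⇒ [[A]] ⇒ [[[]]]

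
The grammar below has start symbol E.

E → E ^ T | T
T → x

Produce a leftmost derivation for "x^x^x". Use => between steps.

E => E^T   [E → E ^ T]
E^T => E^T^T   [E → E ^ T]
E^T^T => T^T^T   [E → T]
T^T^T => x^T^T   [T → x]
x^T^T => x^x^T   [T → x]
x^x^T => x^x^x   [T → x]

E=>E^T=>E^T^T=>T^T^T=>x^T^T=>x^x^T=>x^x^x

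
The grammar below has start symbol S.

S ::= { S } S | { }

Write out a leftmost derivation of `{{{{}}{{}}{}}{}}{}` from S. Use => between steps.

S=>{S}S=>{{S}S}S=>{{{S}S}S}S=>{{{{}}S}S}S=>{{{{}}{S}S}S}S=>{{{{}}{{}}S}S}S=>{{{{}}{{}}{}}S}S=>{{{{}}{{}}{}}{}}S=>{{{{}}{{}}{}}{}}{}

S => {S}S   [S ::= { S } S]
{S}S => {{S}S}S   [S ::= { S } S]
{{S}S}S => {{{S}S}S}S   [S ::= { S } S]
{{{S}S}S}S => {{{{}}S}S}S   [S ::= { }]
{{{{}}S}S}S => {{{{}}{S}S}S}S   [S ::= { S } S]
{{{{}}{S}S}S}S => {{{{}}{{}}S}S}S   [S ::= { }]
{{{{}}{{}}S}S}S => {{{{}}{{}}{}}S}S   [S ::= { }]
{{{{}}{{}}{}}S}S => {{{{}}{{}}{}}{}}S   [S ::= { }]
{{{{}}{{}}{}}{}}S => {{{{}}{{}}{}}{}}{}   [S ::= { }]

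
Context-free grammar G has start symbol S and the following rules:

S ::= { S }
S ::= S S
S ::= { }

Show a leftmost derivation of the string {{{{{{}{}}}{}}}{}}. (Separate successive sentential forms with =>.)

S => {S}   [S ::= { S }]
{S} => {SS}   [S ::= S S]
{SS} => {{S}S}   [S ::= { S }]
{{S}S} => {{{S}}S}   [S ::= { S }]
{{{S}}S} => {{{SS}}S}   [S ::= S S]
{{{SS}}S} => {{{{S}S}}S}   [S ::= { S }]
{{{{S}S}}S} => {{{{{S}}S}}S}   [S ::= { S }]
{{{{{S}}S}}S} => {{{{{SS}}S}}S}   [S ::= S S]
{{{{{SS}}S}}S} => {{{{{{}S}}S}}S}   [S ::= { }]
{{{{{{}S}}S}}S} => {{{{{{}{}}}S}}S}   [S ::= { }]
{{{{{{}{}}}S}}S} => {{{{{{}{}}}{}}}S}   [S ::= { }]
{{{{{{}{}}}{}}}S} => {{{{{{}{}}}{}}}{}}   [S ::= { }]

S => {S} => {SS} => {{S}S} => {{{S}}S} => {{{SS}}S} => {{{{S}S}}S} => {{{{{S}}S}}S} => {{{{{SS}}S}}S} => {{{{{{}S}}S}}S} => {{{{{{}{}}}S}}S} => {{{{{{}{}}}{}}}S} => {{{{{{}{}}}{}}}{}}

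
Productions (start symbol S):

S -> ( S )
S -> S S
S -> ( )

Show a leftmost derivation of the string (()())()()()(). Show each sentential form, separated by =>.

S => SS => SSS => SSSS => SSSSS => (S)SSSS => (SS)SSSS => (()S)SSSS => (()())SSSS => (()())()SSS => (()())()()SS => (()())()()()S => (()())()()()()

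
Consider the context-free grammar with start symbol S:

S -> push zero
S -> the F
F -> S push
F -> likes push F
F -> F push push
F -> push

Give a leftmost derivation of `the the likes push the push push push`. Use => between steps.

S => the F => the S push => the the F push => the the likes push F push => the the likes push S push push => the the likes push the F push push => the the likes push the push push push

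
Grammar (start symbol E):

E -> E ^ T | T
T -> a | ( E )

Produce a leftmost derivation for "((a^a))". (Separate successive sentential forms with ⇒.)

E ⇒ T ⇒ (E) ⇒ (T) ⇒ ((E)) ⇒ ((E^T)) ⇒ ((T^T)) ⇒ ((a^T)) ⇒ ((a^a))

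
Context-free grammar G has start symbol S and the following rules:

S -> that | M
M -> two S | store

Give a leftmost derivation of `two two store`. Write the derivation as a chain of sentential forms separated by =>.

S => M => two S => two M => two two S => two two M => two two store

S => M   [S -> M]
M => two S   [M -> two S]
two S => two M   [S -> M]
two M => two two S   [M -> two S]
two two S => two two M   [S -> M]
two two M => two two store   [M -> store]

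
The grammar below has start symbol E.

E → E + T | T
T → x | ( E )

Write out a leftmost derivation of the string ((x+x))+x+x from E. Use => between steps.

E => E+T => E+T+T => T+T+T => (E)+T+T => (T)+T+T => ((E))+T+T => ((E+T))+T+T => ((T+T))+T+T => ((x+T))+T+T => ((x+x))+T+T => ((x+x))+x+T => ((x+x))+x+x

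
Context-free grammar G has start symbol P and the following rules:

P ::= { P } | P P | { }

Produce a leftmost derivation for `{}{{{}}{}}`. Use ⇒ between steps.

P ⇒ PP   [P ::= P P]
PP ⇒ {}P   [P ::= { }]
{}P ⇒ {}{P}   [P ::= { P }]
{}{P} ⇒ {}{PP}   [P ::= P P]
{}{PP} ⇒ {}{{P}P}   [P ::= { P }]
{}{{P}P} ⇒ {}{{{}}P}   [P ::= { }]
{}{{{}}P} ⇒ {}{{{}}{}}   [P ::= { }]

P ⇒ PP ⇒ {}P ⇒ {}{P} ⇒ {}{PP} ⇒ {}{{P}P} ⇒ {}{{{}}P} ⇒ {}{{{}}{}}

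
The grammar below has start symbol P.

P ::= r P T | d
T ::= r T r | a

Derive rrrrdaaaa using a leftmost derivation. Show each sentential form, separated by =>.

P => rPT   [P ::= r P T]
rPT => rrPTT   [P ::= r P T]
rrPTT => rrrPTTT   [P ::= r P T]
rrrPTTT => rrrrPTTTT   [P ::= r P T]
rrrrPTTTT => rrrrdTTTT   [P ::= d]
rrrrdTTTT => rrrrdaTTT   [T ::= a]
rrrrdaTTT => rrrrdaaTT   [T ::= a]
rrrrdaaTT => rrrrdaaaT   [T ::= a]
rrrrdaaaT => rrrrdaaaa   [T ::= a]

P => rPT => rrPTT => rrrPTTT => rrrrPTTTT => rrrrdTTTT => rrrrdaTTT => rrrrdaaTT => rrrrdaaaT => rrrrdaaaa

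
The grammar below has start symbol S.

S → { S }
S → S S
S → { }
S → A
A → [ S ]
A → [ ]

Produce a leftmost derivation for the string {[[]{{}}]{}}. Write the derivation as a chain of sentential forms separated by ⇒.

S ⇒ {S} ⇒ {SS} ⇒ {AS} ⇒ {[S]S} ⇒ {[SS]S} ⇒ {[AS]S} ⇒ {[[]S]S} ⇒ {[[]{S}]S} ⇒ {[[]{{}}]S} ⇒ {[[]{{}}]{}}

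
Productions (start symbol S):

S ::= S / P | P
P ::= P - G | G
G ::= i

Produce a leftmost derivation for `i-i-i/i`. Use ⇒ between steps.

S ⇒ S/P ⇒ P/P ⇒ P-G/P ⇒ P-G-G/P ⇒ G-G-G/P ⇒ i-G-G/P ⇒ i-i-G/P ⇒ i-i-i/P ⇒ i-i-i/G ⇒ i-i-i/i

S ⇒ S/P   [S ::= S / P]
S/P ⇒ P/P   [S ::= P]
P/P ⇒ P-G/P   [P ::= P - G]
P-G/P ⇒ P-G-G/P   [P ::= P - G]
P-G-G/P ⇒ G-G-G/P   [P ::= G]
G-G-G/P ⇒ i-G-G/P   [G ::= i]
i-G-G/P ⇒ i-i-G/P   [G ::= i]
i-i-G/P ⇒ i-i-i/P   [G ::= i]
i-i-i/P ⇒ i-i-i/G   [P ::= G]
i-i-i/G ⇒ i-i-i/i   [G ::= i]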